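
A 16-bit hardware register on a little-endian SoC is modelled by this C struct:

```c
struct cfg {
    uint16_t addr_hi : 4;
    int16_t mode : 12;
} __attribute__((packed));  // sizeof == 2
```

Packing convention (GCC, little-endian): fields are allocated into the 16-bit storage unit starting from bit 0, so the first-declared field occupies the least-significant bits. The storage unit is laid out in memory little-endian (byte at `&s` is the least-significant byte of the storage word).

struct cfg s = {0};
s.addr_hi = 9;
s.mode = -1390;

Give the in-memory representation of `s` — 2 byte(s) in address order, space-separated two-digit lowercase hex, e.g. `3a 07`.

addr_hi (4b) val=9 bits=0x9 at bit 0: 0x0009
mode (12b) val=-1390 bits=0xa92 at bit 4: 0xa929
word = 0xa929 → little-endian bytes:
  [0]=0x29  [1]=0xa9

29 a9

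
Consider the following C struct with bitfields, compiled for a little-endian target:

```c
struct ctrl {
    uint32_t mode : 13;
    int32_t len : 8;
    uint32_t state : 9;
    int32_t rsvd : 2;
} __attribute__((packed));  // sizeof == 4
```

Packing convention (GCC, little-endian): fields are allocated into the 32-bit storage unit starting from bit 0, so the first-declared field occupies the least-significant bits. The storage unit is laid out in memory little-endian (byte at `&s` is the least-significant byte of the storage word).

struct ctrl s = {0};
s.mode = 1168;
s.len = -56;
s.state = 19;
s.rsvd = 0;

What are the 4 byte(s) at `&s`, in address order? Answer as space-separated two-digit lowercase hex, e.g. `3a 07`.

[0+:13] mode=1168 & 0x1fff = 0x490; word=0x00000490
[13+:8] len=-56 & 0xff = 0xc8; word=0x00190490
[21+:9] state=19 & 0x1ff = 0x13; word=0x02790490
[30+:2] rsvd=0 & 0x3 = 0x0; word=0x02790490
word = 0x02790490 → little-endian bytes:
  [0]=0x90  [1]=0x04  [2]=0x79  [3]=0x02

90 04 79 02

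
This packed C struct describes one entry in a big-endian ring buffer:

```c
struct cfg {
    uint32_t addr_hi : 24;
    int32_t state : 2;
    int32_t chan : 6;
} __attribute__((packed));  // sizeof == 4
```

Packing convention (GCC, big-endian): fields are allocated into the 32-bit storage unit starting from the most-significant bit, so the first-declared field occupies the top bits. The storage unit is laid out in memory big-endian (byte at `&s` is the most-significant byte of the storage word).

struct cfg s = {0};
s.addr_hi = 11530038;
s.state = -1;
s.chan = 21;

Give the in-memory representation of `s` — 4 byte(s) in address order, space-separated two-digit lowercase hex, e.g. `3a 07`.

af ef 36 d5

[8+:24] addr_hi=11530038 & 0xffffff = 0xafef36; word=0xafef3600
[6+:2] state=-1 & 0x3 = 0x3; word=0xafef36c0
[0+:6] chan=21 & 0x3f = 0x15; word=0xafef36d5
word = 0xafef36d5 → big-endian bytes:
  [0]=0xaf  [1]=0xef  [2]=0x36  [3]=0xd5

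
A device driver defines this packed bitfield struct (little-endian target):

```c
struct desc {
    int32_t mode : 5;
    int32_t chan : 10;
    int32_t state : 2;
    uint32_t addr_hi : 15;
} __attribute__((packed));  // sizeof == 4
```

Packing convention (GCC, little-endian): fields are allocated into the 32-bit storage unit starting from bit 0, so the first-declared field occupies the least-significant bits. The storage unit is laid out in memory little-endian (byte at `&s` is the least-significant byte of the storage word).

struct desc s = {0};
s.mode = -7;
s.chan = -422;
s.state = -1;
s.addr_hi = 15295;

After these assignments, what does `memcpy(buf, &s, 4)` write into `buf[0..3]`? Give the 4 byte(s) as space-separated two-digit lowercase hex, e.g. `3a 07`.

59 cb 7f 77

mode (5b) val=-7 bits=0x19 at bit 0: 0x00000019
chan (10b) val=-422 bits=0x25a at bit 5: 0x00004b59
state (2b) val=-1 bits=0x3 at bit 15: 0x0001cb59
addr_hi (15b) val=15295 bits=0x3bbf at bit 17: 0x777fcb59
word = 0x777fcb59 → little-endian bytes:
  [0]=0x59  [1]=0xcb  [2]=0x7f  [3]=0x77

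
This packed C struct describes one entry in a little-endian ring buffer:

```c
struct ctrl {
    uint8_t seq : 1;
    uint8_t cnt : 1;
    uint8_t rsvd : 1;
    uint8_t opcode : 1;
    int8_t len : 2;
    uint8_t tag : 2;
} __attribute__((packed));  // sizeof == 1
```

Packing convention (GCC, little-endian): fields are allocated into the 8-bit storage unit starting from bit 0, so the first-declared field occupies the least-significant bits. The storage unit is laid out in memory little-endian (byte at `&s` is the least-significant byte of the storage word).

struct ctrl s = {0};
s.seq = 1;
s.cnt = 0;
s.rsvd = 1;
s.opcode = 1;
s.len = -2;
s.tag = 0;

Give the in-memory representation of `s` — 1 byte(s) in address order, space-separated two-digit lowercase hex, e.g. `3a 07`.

[0+:1] seq=1 & 0x1 = 0x1; word=0x01
[1+:1] cnt=0 & 0x1 = 0x0; word=0x01
[2+:1] rsvd=1 & 0x1 = 0x1; word=0x05
[3+:1] opcode=1 & 0x1 = 0x1; word=0x0d
[4+:2] len=-2 & 0x3 = 0x2; word=0x2d
[6+:2] tag=0 & 0x3 = 0x0; word=0x2d
word = 0x2d → little-endian bytes:
  [0]=0x2d

2d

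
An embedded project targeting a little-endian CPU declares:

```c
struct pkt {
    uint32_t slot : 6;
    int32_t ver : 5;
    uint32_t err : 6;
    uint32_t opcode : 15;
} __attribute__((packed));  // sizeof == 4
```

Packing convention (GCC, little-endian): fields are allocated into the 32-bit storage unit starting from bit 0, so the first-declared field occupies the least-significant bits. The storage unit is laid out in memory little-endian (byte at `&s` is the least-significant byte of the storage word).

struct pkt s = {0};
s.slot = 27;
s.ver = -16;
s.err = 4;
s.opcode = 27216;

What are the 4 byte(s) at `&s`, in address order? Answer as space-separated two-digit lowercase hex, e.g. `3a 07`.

slot:6 = 27 → 0x1b << 0 → word 0x0000001b
ver:5 = -16 → 0x10 << 6 → word 0x0000041b
err:6 = 4 → 0x4 << 11 → word 0x0000241b
opcode:15 = 27216 → 0x6a50 << 17 → word 0xd4a0241b
word = 0xd4a0241b → little-endian bytes:
  [0]=0x1b  [1]=0x24  [2]=0xa0  [3]=0xd4

1b 24 a0 d4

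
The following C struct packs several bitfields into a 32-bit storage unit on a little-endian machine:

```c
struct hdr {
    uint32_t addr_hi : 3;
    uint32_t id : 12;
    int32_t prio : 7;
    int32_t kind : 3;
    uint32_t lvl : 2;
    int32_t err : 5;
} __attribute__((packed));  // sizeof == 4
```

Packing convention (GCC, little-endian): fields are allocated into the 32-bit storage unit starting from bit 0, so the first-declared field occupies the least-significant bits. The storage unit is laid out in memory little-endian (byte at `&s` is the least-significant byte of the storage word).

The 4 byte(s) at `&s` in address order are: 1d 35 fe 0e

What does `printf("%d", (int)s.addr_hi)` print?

[0]=0x1d [1]=0x35 [2]=0xfe [3]=0x0e (little-endian) → word 0x0efe351d
addr_hi:3 @ bit 0 → (0x0efe351d>>0)&0x7 = 0x5  ←
id:12 @ bit 3 → (0x0efe351d>>3)&0xfff = 0x6a3
prio:7 @ bit 15 → (0x0efe351d>>15)&0x7f = 0x7c
kind:3 @ bit 22 → (0x0efe351d>>22)&0x7 = 0x3
lvl:2 @ bit 25 → (0x0efe351d>>25)&0x3 = 0x3
err:5 @ bit 27 → (0x0efe351d>>27)&0x1f = 0x1

5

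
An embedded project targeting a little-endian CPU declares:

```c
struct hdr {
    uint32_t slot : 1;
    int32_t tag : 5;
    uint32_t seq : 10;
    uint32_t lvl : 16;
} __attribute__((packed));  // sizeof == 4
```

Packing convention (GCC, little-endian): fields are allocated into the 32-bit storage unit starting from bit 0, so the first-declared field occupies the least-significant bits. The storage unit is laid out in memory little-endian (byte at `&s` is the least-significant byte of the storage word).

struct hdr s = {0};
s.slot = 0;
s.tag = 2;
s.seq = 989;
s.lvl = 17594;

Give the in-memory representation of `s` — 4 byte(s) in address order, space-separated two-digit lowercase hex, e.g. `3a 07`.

[0+:1] slot=0 & 0x1 = 0x0; word=0x00000000
[1+:5] tag=2 & 0x1f = 0x2; word=0x00000004
[6+:10] seq=989 & 0x3ff = 0x3dd; word=0x0000f744
[16+:16] lvl=17594 & 0xffff = 0x44ba; word=0x44baf744
word = 0x44baf744 → little-endian bytes:
  [0]=0x44  [1]=0xf7  [2]=0xba  [3]=0x44

44 f7 ba 44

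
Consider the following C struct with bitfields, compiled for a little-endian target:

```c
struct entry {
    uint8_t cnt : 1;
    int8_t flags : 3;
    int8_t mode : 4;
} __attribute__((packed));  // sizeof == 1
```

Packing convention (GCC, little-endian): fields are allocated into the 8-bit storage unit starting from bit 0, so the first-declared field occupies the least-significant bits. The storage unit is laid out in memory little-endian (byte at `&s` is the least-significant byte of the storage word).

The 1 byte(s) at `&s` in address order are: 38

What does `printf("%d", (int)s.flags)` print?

[0]=0x38 (little-endian) → word 0x38
cnt [0+:1] = (word>>0) & 0x1 = 0
flags [1+:3] = (word>>1) & 0x7 = 4  ←
mode [4+:4] = (word>>4) & 0xf = 3
flags signed 3b, MSB=1: 4 - 8 = -4

-4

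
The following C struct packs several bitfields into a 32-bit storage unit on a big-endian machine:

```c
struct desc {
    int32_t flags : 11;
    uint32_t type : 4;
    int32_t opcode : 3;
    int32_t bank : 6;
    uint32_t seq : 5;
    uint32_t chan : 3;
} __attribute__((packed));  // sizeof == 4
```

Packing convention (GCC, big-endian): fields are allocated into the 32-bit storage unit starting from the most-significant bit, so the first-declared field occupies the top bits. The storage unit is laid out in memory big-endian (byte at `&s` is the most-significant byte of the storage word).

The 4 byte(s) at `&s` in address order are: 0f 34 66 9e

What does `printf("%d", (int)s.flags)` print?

121

[0]=0x0f [1]=0x34 [2]=0x66 [3]=0x9e (big-endian) → word 0x0f34669e
flags [21+:11] = (word>>21) & 0x7ff = 121  ←
type [17+:4] = (word>>17) & 0xf = 10
opcode [14+:3] = (word>>14) & 0x7 = 1
bank [8+:6] = (word>>8) & 0x3f = 38
seq [3+:5] = (word>>3) & 0x1f = 19
chan [0+:3] = (word>>0) & 0x7 = 6
flags signed 11b, MSB=0: value = 121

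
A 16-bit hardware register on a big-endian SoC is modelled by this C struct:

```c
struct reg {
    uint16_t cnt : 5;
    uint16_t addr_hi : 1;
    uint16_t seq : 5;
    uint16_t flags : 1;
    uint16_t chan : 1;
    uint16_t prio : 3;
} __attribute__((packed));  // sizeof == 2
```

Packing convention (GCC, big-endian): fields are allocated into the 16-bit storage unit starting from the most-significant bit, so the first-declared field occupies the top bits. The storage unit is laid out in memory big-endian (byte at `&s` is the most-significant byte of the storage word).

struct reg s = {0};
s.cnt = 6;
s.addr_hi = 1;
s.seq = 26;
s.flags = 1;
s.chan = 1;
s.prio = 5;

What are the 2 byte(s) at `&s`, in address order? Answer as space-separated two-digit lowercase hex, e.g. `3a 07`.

37 5d

cnt (5b) val=6 bits=0x6 at bit 11: 0x3000
addr_hi (1b) val=1 bits=0x1 at bit 10: 0x3400
seq (5b) val=26 bits=0x1a at bit 5: 0x3740
flags (1b) val=1 bits=0x1 at bit 4: 0x3750
chan (1b) val=1 bits=0x1 at bit 3: 0x3758
prio (3b) val=5 bits=0x5 at bit 0: 0x375d
word = 0x375d → big-endian bytes:
  [0]=0x37  [1]=0x5d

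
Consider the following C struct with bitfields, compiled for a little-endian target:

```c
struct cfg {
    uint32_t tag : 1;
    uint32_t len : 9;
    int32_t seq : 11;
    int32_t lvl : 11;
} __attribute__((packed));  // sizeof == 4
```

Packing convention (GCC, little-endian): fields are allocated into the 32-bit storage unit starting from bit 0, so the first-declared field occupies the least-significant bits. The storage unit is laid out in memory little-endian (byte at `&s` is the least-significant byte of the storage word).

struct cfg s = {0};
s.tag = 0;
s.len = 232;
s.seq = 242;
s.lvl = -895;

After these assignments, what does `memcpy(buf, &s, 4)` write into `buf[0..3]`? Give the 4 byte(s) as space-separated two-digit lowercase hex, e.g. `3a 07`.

[0+:1] tag=0 & 0x1 = 0x0; word=0x00000000
[1+:9] len=232 & 0x1ff = 0xe8; word=0x000001d0
[10+:11] seq=242 & 0x7ff = 0xf2; word=0x0003c9d0
[21+:11] lvl=-895 & 0x7ff = 0x481; word=0x9023c9d0
word = 0x9023c9d0 → little-endian bytes:
  [0]=0xd0  [1]=0xc9  [2]=0x23  [3]=0x90

d0 c9 23 90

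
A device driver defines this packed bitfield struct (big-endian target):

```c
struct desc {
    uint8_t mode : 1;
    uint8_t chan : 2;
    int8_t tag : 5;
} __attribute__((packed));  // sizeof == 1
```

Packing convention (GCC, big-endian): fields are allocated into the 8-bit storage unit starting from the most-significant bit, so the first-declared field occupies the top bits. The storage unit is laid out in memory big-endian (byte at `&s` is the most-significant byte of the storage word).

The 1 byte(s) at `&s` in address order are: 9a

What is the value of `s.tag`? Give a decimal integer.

-6

[0]=0x9a (big-endian) → word 0x9a
mode:1 @ bit 7 → (0x9a>>7)&0x1 = 0x1
chan:2 @ bit 5 → (0x9a>>5)&0x3 = 0x0
tag:5 @ bit 0 → (0x9a>>0)&0x1f = 0x1a  ←
tag signed 5b, MSB=1: 26 - 32 = -6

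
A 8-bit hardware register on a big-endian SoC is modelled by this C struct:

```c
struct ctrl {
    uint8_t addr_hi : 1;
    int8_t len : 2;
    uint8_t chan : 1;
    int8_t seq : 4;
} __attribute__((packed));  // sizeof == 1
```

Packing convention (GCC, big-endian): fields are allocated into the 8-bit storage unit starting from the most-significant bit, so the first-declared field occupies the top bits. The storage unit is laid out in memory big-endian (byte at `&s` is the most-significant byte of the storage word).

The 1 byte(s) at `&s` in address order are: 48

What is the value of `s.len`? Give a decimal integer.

-2

[0]=0x48 (big-endian) → word 0x48
addr_hi:1 @ bit 7 → (0x48>>7)&0x1 = 0x0
len:2 @ bit 5 → (0x48>>5)&0x3 = 0x2  ←
chan:1 @ bit 4 → (0x48>>4)&0x1 = 0x0
seq:4 @ bit 0 → (0x48>>0)&0xf = 0x8
len signed 2b, MSB=1: 2 - 4 = -2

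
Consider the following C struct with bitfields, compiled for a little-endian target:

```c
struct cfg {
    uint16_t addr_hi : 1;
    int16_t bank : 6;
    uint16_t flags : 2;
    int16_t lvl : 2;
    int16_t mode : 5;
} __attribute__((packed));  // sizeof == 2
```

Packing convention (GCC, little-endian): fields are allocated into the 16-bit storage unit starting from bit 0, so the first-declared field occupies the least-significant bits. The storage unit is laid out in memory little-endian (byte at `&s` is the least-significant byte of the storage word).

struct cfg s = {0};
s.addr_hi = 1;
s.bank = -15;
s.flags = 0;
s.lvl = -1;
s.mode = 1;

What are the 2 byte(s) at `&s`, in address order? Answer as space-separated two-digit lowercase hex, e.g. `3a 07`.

addr_hi (1b) val=1 bits=0x1 at bit 0: 0x0001
bank (6b) val=-15 bits=0x31 at bit 1: 0x0063
flags (2b) val=0 bits=0x0 at bit 7: 0x0063
lvl (2b) val=-1 bits=0x3 at bit 9: 0x0663
mode (5b) val=1 bits=0x1 at bit 11: 0x0e63
word = 0x0e63 → little-endian bytes:
  [0]=0x63  [1]=0x0e

63 0e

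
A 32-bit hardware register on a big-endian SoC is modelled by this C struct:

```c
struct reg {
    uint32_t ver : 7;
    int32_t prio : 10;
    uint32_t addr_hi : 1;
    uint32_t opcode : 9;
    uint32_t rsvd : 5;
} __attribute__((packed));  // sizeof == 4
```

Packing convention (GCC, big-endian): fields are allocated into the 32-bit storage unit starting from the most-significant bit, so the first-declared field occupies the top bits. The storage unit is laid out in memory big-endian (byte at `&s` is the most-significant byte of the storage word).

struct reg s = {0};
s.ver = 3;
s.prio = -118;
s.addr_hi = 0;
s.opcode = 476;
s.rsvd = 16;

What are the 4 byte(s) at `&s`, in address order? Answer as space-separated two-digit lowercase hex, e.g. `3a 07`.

ver:7 = 3 → 0x3 << 25 → word 0x06000000
prio:10 = -118 → 0x38a << 15 → word 0x07c50000
addr_hi:1 = 0 → 0x0 << 14 → word 0x07c50000
opcode:9 = 476 → 0x1dc << 5 → word 0x07c53b80
rsvd:5 = 16 → 0x10 << 0 → word 0x07c53b90
word = 0x07c53b90 → big-endian bytes:
  [0]=0x07  [1]=0xc5  [2]=0x3b  [3]=0x90

07 c5 3b 90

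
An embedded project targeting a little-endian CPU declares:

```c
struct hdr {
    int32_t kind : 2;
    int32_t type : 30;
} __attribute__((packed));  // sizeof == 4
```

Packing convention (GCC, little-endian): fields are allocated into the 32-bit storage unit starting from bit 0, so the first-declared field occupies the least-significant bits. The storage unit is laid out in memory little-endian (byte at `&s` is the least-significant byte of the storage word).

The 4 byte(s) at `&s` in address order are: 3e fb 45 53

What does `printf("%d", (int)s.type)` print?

349273807

[0]=0x3e [1]=0xfb [2]=0x45 [3]=0x53 (little-endian) → word 0x5345fb3e
kind:2 @ bit 0 → (0x5345fb3e>>0)&0x3 = 0x2
type:30 @ bit 2 → (0x5345fb3e>>2)&0x3fffffff = 0x14d17ecf  ←
type signed 30b, MSB=0: value = 349273807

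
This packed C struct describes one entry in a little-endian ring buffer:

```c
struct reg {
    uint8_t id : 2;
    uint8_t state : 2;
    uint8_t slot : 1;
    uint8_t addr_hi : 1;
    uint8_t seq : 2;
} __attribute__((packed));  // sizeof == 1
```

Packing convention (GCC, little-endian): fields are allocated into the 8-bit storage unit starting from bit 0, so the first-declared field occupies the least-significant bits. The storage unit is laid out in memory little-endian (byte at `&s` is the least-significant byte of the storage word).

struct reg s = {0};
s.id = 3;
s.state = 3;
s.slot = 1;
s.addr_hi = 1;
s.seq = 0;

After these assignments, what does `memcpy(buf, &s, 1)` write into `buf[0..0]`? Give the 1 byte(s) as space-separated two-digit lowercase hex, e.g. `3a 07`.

3f

[0+:2] id=3 & 0x3 = 0x3; word=0x03
[2+:2] state=3 & 0x3 = 0x3; word=0x0f
[4+:1] slot=1 & 0x1 = 0x1; word=0x1f
[5+:1] addr_hi=1 & 0x1 = 0x1; word=0x3f
[6+:2] seq=0 & 0x3 = 0x0; word=0x3f
word = 0x3f → little-endian bytes:
  [0]=0x3f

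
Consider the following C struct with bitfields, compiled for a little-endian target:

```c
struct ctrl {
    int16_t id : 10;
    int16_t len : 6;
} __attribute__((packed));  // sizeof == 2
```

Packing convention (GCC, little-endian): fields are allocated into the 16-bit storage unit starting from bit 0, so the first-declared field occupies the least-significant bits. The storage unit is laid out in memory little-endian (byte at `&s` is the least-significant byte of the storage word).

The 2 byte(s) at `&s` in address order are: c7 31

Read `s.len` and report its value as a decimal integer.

12

[0]=0xc7 [1]=0x31 (little-endian) → word 0x31c7
id [0+:10] = (word>>0) & 0x3ff = 455
len [10+:6] = (word>>10) & 0x3f = 12  ←
len signed 6b, MSB=0: value = 12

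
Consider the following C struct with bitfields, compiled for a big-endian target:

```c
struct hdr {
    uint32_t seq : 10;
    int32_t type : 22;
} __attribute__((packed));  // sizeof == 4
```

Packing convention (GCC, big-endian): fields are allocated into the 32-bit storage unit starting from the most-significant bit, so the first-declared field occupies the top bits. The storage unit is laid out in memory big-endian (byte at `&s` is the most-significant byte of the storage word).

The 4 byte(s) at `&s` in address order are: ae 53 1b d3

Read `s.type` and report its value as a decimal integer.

[0]=0xae [1]=0x53 [2]=0x1b [3]=0xd3 (big-endian) → word 0xae531bd3
seq:10 @ bit 22 → (0xae531bd3>>22)&0x3ff = 0x2b9
type:22 @ bit 0 → (0xae531bd3>>0)&0x3fffff = 0x131bd3  ←
type signed 22b, MSB=0: value = 1252307

1252307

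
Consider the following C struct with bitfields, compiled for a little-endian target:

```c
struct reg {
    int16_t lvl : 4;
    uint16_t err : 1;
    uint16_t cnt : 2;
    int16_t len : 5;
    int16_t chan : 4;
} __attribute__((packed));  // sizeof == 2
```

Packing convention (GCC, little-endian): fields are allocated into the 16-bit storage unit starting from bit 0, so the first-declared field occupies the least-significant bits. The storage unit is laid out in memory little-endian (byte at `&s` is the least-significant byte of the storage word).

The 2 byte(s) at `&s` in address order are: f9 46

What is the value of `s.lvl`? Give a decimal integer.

-7

[0]=0xf9 [1]=0x46 (little-endian) → word 0x46f9
lvl:4 @ bit 0 → (0x46f9>>0)&0xf = 0x9  ←
err:1 @ bit 4 → (0x46f9>>4)&0x1 = 0x1
cnt:2 @ bit 5 → (0x46f9>>5)&0x3 = 0x3
len:5 @ bit 7 → (0x46f9>>7)&0x1f = 0xd
chan:4 @ bit 12 → (0x46f9>>12)&0xf = 0x4
lvl signed 4b, MSB=1: 9 - 16 = -7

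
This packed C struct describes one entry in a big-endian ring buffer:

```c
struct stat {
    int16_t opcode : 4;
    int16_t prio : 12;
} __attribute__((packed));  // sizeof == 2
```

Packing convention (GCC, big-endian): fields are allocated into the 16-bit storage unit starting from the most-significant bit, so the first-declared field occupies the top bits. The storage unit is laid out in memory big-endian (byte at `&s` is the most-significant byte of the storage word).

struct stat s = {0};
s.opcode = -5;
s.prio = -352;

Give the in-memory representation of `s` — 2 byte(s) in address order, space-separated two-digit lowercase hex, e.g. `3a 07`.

be a0

[12+:4] opcode=-5 & 0xf = 0xb; word=0xb000
[0+:12] prio=-352 & 0xfff = 0xea0; word=0xbea0
word = 0xbea0 → big-endian bytes:
  [0]=0xbe  [1]=0xa0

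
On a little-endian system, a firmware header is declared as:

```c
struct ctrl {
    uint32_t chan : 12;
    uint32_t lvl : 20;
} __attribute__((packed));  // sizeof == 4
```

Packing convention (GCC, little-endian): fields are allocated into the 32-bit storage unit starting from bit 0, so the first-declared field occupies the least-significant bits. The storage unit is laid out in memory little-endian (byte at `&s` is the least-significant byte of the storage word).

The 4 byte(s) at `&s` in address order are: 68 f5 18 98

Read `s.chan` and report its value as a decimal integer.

[0]=0x68 [1]=0xf5 [2]=0x18 [3]=0x98 (little-endian) → word 0x9818f568
chan:12 @ bit 0 → (0x9818f568>>0)&0xfff = 0x568  ←
lvl:20 @ bit 12 → (0x9818f568>>12)&0xfffff = 0x9818f

1384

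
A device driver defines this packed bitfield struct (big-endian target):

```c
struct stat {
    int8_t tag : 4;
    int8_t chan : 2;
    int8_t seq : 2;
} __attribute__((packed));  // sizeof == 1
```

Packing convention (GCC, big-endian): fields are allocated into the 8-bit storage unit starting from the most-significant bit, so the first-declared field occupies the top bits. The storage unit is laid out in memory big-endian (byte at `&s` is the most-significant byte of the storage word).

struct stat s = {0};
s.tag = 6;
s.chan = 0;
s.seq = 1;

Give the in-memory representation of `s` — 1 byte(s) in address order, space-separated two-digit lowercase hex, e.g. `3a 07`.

tag:4 = 6 → 0x6 << 4 → word 0x60
chan:2 = 0 → 0x0 << 2 → word 0x60
seq:2 = 1 → 0x1 << 0 → word 0x61
word = 0x61 → big-endian bytes:
  [0]=0x61

61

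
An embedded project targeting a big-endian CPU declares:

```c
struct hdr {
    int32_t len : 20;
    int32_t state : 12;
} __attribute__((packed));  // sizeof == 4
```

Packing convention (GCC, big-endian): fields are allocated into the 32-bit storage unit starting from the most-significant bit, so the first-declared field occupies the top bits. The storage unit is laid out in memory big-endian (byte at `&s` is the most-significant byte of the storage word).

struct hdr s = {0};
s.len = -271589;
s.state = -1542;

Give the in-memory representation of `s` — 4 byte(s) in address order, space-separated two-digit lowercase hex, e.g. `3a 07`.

bd b1 b9 fa

[12+:20] len=-271589 & 0xfffff = 0xbdb1b; word=0xbdb1b000
[0+:12] state=-1542 & 0xfff = 0x9fa; word=0xbdb1b9fa
word = 0xbdb1b9fa → big-endian bytes:
  [0]=0xbd  [1]=0xb1  [2]=0xb9  [3]=0xfa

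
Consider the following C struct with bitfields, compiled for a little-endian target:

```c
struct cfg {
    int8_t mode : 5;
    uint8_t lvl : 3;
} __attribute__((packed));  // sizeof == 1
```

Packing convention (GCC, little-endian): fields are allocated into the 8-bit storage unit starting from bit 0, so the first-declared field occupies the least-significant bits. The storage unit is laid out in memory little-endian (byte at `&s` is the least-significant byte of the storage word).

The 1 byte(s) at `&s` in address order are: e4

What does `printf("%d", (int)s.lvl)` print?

7

[0]=0xe4 (little-endian) → word 0xe4
mode [0+:5] = (word>>0) & 0x1f = 4
lvl [5+:3] = (word>>5) & 0x7 = 7  ←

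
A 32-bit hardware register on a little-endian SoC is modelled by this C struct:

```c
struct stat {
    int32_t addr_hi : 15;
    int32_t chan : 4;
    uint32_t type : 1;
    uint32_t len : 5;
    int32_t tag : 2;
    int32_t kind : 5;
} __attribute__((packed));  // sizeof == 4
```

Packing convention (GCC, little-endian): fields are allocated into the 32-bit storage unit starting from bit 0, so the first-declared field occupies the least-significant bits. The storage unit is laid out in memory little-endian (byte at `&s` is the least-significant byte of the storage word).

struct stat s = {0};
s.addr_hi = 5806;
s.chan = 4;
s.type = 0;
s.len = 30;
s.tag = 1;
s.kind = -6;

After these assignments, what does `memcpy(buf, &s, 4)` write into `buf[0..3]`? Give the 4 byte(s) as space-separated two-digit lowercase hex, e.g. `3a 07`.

ae 16 e2 d3

addr_hi (15b) val=5806 bits=0x16ae at bit 0: 0x000016ae
chan (4b) val=4 bits=0x4 at bit 15: 0x000216ae
type (1b) val=0 bits=0x0 at bit 19: 0x000216ae
len (5b) val=30 bits=0x1e at bit 20: 0x01e216ae
tag (2b) val=1 bits=0x1 at bit 25: 0x03e216ae
kind (5b) val=-6 bits=0x1a at bit 27: 0xd3e216ae
word = 0xd3e216ae → little-endian bytes:
  [0]=0xae  [1]=0x16  [2]=0xe2  [3]=0xd3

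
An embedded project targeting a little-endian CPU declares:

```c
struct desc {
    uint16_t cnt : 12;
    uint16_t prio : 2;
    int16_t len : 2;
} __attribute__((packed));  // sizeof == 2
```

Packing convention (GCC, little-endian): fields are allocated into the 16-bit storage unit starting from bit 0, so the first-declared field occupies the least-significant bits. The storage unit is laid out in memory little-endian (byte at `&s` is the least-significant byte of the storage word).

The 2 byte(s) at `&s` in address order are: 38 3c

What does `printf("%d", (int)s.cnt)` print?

[0]=0x38 [1]=0x3c (little-endian) → word 0x3c38
cnt [0+:12] = (word>>0) & 0xfff = 3128  ←
prio [12+:2] = (word>>12) & 0x3 = 3
len [14+:2] = (word>>14) & 0x3 = 0

3128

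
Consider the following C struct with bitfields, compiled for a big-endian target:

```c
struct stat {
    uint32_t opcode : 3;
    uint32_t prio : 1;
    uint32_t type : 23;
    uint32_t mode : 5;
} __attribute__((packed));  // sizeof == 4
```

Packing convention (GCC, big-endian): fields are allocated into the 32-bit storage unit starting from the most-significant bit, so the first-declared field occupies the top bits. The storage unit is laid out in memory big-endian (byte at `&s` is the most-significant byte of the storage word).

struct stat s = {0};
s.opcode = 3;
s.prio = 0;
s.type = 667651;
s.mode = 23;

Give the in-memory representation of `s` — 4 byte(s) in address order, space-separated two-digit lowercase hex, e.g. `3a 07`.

61 46 00 77

opcode:3 = 3 → 0x3 << 29 → word 0x60000000
prio:1 = 0 → 0x0 << 28 → word 0x60000000
type:23 = 667651 → 0xa3003 << 5 → word 0x61460060
mode:5 = 23 → 0x17 << 0 → word 0x61460077
word = 0x61460077 → big-endian bytes:
  [0]=0x61  [1]=0x46  [2]=0x00  [3]=0x77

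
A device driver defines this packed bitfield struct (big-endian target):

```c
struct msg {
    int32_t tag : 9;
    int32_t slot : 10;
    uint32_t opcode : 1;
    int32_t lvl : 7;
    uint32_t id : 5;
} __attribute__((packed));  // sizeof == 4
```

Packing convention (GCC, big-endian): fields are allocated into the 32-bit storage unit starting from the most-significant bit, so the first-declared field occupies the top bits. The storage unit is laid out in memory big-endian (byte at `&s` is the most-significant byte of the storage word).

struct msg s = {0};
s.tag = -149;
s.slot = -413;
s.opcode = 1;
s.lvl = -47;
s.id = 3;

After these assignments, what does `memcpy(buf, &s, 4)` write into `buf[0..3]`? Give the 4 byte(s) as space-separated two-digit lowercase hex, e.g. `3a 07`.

tag (9b) val=-149 bits=0x16b at bit 23: 0xb5800000
slot (10b) val=-413 bits=0x263 at bit 13: 0xb5cc6000
opcode (1b) val=1 bits=0x1 at bit 12: 0xb5cc7000
lvl (7b) val=-47 bits=0x51 at bit 5: 0xb5cc7a20
id (5b) val=3 bits=0x3 at bit 0: 0xb5cc7a23
word = 0xb5cc7a23 → big-endian bytes:
  [0]=0xb5  [1]=0xcc  [2]=0x7a  [3]=0x23

b5 cc 7a 23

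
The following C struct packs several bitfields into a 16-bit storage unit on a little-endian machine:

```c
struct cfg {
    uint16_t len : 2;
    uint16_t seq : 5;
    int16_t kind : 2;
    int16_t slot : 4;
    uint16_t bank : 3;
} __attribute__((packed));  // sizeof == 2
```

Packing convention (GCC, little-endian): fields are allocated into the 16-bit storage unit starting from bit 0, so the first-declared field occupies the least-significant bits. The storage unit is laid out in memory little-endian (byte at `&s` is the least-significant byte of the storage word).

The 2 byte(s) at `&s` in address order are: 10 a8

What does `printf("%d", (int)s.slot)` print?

[0]=0x10 [1]=0xa8 (little-endian) → word 0xa810
len [0+:2] = (word>>0) & 0x3 = 0
seq [2+:5] = (word>>2) & 0x1f = 4
kind [7+:2] = (word>>7) & 0x3 = 0
slot [9+:4] = (word>>9) & 0xf = 4  ←
bank [13+:3] = (word>>13) & 0x7 = 5
slot signed 4b, MSB=0: value = 4

4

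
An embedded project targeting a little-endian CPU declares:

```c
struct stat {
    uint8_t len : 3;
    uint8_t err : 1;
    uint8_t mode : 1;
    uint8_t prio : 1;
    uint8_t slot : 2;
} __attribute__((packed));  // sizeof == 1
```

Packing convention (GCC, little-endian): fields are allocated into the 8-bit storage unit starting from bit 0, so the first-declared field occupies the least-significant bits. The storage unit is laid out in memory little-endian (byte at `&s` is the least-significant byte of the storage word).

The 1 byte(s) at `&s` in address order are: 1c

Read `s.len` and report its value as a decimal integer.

[0]=0x1c (little-endian) → word 0x1c
len [0+:3] = (word>>0) & 0x7 = 4  ←
err [3+:1] = (word>>3) & 0x1 = 1
mode [4+:1] = (word>>4) & 0x1 = 1
prio [5+:1] = (word>>5) & 0x1 = 0
slot [6+:2] = (word>>6) & 0x3 = 0

4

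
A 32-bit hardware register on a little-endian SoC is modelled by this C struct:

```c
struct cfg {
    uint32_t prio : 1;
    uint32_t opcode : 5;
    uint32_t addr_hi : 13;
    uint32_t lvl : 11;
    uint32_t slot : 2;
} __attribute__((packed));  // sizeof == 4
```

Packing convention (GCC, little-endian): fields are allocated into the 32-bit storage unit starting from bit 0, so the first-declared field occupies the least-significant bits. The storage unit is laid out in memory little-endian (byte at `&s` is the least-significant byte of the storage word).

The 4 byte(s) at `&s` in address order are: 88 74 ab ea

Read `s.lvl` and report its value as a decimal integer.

[0]=0x88 [1]=0x74 [2]=0xab [3]=0xea (little-endian) → word 0xeaab7488
prio [0+:1] = (word>>0) & 0x1 = 0
opcode [1+:5] = (word>>1) & 0x1f = 4
addr_hi [6+:13] = (word>>6) & 0x1fff = 3538
lvl [19+:11] = (word>>19) & 0x7ff = 1365  ←
slot [30+:2] = (word>>30) & 0x3 = 3

1365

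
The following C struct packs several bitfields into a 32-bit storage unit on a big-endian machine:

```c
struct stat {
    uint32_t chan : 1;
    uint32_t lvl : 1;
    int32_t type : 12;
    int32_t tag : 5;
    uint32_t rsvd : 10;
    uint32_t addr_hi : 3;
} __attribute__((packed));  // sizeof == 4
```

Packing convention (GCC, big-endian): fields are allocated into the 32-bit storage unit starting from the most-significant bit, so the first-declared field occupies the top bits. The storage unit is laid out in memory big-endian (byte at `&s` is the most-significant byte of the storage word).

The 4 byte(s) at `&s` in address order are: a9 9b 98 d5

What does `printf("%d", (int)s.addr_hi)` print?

[0]=0xa9 [1]=0x9b [2]=0x98 [3]=0xd5 (big-endian) → word 0xa99b98d5
chan:1 @ bit 31 → (0xa99b98d5>>31)&0x1 = 0x1
lvl:1 @ bit 30 → (0xa99b98d5>>30)&0x1 = 0x0
type:12 @ bit 18 → (0xa99b98d5>>18)&0xfff = 0xa66
tag:5 @ bit 13 → (0xa99b98d5>>13)&0x1f = 0x1c
rsvd:10 @ bit 3 → (0xa99b98d5>>3)&0x3ff = 0x31a
addr_hi:3 @ bit 0 → (0xa99b98d5>>0)&0x7 = 0x5  ←

5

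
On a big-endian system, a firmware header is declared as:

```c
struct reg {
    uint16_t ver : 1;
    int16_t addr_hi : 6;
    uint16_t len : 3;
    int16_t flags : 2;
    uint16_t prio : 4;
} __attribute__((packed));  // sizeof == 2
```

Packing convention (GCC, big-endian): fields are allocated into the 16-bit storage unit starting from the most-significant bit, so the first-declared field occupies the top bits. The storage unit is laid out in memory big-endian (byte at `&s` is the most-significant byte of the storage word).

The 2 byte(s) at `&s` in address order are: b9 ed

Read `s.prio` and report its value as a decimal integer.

[0]=0xb9 [1]=0xed (big-endian) → word 0xb9ed
ver:1 @ bit 15 → (0xb9ed>>15)&0x1 = 0x1
addr_hi:6 @ bit 9 → (0xb9ed>>9)&0x3f = 0x1c
len:3 @ bit 6 → (0xb9ed>>6)&0x7 = 0x7
flags:2 @ bit 4 → (0xb9ed>>4)&0x3 = 0x2
prio:4 @ bit 0 → (0xb9ed>>0)&0xf = 0xd  ←

13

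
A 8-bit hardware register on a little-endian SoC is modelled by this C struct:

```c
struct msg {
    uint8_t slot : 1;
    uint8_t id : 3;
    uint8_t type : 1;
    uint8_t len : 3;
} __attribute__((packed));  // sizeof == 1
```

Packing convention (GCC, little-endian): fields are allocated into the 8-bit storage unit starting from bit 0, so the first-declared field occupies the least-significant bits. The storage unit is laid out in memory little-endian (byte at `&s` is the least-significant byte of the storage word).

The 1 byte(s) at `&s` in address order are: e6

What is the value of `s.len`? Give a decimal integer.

7

[0]=0xe6 (little-endian) → word 0xe6
slot [0+:1] = (word>>0) & 0x1 = 0
id [1+:3] = (word>>1) & 0x7 = 3
type [4+:1] = (word>>4) & 0x1 = 0
len [5+:3] = (word>>5) & 0x7 = 7  ←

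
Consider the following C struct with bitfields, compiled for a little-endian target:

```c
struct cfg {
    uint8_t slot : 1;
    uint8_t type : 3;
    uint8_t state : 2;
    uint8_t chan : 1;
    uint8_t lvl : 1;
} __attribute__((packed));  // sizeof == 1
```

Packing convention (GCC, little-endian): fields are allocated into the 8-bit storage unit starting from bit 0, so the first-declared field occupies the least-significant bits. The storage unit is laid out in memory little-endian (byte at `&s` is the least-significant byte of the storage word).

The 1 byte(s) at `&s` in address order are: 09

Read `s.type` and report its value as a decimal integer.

4

[0]=0x09 (little-endian) → word 0x09
slot [0+:1] = (word>>0) & 0x1 = 1
type [1+:3] = (word>>1) & 0x7 = 4  ←
state [4+:2] = (word>>4) & 0x3 = 0
chan [6+:1] = (word>>6) & 0x1 = 0
lvl [7+:1] = (word>>7) & 0x1 = 0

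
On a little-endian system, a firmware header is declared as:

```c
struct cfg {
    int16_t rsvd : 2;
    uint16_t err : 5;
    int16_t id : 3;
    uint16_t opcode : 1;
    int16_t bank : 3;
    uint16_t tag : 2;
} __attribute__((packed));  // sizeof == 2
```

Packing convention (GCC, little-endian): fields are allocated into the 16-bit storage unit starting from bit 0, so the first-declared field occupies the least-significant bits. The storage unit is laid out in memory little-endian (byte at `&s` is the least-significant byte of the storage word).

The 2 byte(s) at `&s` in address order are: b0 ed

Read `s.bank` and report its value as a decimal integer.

[0]=0xb0 [1]=0xed (little-endian) → word 0xedb0
rsvd:2 @ bit 0 → (0xedb0>>0)&0x3 = 0x0
err:5 @ bit 2 → (0xedb0>>2)&0x1f = 0xc
id:3 @ bit 7 → (0xedb0>>7)&0x7 = 0x3
opcode:1 @ bit 10 → (0xedb0>>10)&0x1 = 0x1
bank:3 @ bit 11 → (0xedb0>>11)&0x7 = 0x5  ←
tag:2 @ bit 14 → (0xedb0>>14)&0x3 = 0x3
bank signed 3b, MSB=1: 5 - 8 = -3

-3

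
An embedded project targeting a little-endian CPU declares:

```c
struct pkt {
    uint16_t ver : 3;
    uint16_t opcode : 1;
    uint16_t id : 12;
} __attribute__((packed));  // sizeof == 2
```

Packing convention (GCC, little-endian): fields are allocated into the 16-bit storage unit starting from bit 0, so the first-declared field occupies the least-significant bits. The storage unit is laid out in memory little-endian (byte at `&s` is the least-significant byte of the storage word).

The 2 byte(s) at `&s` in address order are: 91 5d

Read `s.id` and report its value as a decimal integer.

[0]=0x91 [1]=0x5d (little-endian) → word 0x5d91
ver [0+:3] = (word>>0) & 0x7 = 1
opcode [3+:1] = (word>>3) & 0x1 = 0
id [4+:12] = (word>>4) & 0xfff = 1497  ←

1497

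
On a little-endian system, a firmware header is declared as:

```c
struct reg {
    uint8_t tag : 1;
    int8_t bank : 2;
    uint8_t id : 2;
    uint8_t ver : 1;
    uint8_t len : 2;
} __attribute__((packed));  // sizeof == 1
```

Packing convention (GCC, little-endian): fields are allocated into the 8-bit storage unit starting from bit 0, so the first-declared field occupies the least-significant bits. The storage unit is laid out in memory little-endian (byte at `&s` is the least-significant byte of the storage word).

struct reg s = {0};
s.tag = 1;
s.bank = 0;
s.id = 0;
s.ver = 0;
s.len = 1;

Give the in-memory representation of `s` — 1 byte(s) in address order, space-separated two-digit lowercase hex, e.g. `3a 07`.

[0+:1] tag=1 & 0x1 = 0x1; word=0x01
[1+:2] bank=0 & 0x3 = 0x0; word=0x01
[3+:2] id=0 & 0x3 = 0x0; word=0x01
[5+:1] ver=0 & 0x1 = 0x0; word=0x01
[6+:2] len=1 & 0x3 = 0x1; word=0x41
word = 0x41 → little-endian bytes:
  [0]=0x41

41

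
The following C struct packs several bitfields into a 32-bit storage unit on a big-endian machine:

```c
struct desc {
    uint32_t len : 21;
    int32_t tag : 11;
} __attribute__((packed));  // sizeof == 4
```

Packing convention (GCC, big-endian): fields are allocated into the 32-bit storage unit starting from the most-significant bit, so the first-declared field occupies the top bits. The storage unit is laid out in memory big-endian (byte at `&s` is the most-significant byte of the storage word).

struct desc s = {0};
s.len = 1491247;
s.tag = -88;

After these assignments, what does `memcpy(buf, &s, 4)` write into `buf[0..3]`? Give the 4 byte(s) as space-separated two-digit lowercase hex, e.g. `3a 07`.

len (21b) val=1491247 bits=0x16c12f at bit 11: 0xb6097800
tag (11b) val=-88 bits=0x7a8 at bit 0: 0xb6097fa8
word = 0xb6097fa8 → big-endian bytes:
  [0]=0xb6  [1]=0x09  [2]=0x7f  [3]=0xa8

b6 09 7f a8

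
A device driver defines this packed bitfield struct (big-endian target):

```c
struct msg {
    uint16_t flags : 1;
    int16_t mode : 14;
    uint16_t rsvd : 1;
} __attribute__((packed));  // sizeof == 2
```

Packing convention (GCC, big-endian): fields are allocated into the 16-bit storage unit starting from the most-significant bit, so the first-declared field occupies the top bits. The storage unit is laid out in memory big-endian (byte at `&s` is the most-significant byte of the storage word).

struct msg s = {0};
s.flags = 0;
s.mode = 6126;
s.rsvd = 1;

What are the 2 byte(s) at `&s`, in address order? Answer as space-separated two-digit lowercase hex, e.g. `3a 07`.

[15+:1] flags=0 & 0x1 = 0x0; word=0x0000
[1+:14] mode=6126 & 0x3fff = 0x17ee; word=0x2fdc
[0+:1] rsvd=1 & 0x1 = 0x1; word=0x2fdd
word = 0x2fdd → big-endian bytes:
  [0]=0x2f  [1]=0xdd

2f dd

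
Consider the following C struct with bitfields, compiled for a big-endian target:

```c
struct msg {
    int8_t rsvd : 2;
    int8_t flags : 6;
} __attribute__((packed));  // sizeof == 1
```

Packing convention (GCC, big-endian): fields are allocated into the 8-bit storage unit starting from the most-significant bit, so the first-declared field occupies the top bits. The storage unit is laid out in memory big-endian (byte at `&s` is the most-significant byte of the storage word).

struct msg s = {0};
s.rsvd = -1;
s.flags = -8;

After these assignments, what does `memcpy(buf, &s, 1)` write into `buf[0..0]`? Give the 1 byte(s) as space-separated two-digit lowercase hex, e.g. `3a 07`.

f8

[6+:2] rsvd=-1 & 0x3 = 0x3; word=0xc0
[0+:6] flags=-8 & 0x3f = 0x38; word=0xf8
word = 0xf8 → big-endian bytes:
  [0]=0xf8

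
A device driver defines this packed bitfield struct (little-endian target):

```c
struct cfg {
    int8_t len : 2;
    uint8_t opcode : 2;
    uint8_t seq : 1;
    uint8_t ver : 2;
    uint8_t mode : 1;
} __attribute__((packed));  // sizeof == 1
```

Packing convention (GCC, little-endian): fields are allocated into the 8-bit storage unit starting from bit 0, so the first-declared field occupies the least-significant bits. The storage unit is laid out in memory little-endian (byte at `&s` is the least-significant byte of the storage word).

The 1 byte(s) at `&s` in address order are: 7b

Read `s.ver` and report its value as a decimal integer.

[0]=0x7b (little-endian) → word 0x7b
len:2 @ bit 0 → (0x7b>>0)&0x3 = 0x3
opcode:2 @ bit 2 → (0x7b>>2)&0x3 = 0x2
seq:1 @ bit 4 → (0x7b>>4)&0x1 = 0x1
ver:2 @ bit 5 → (0x7b>>5)&0x3 = 0x3  ←
mode:1 @ bit 7 → (0x7b>>7)&0x1 = 0x0

3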